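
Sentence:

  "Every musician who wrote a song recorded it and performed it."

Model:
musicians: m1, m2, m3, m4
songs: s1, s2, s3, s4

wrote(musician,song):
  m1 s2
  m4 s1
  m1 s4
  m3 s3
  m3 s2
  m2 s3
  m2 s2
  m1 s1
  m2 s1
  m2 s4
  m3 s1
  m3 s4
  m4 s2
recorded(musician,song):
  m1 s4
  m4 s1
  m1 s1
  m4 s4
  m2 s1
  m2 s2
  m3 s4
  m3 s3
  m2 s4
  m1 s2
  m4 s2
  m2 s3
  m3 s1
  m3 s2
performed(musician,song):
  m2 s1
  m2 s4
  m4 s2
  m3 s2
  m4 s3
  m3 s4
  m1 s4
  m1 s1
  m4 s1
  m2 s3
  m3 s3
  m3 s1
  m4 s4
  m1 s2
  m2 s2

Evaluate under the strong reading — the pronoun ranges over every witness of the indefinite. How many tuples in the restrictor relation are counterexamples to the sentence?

"it" takes "a song" as antecedent — a donkey pronoun bound across the clause boundary.
Strong reading: for every (m,s) with wrote(m,s), recorded(m,s) ∧ performed(m,s).
Restrictor pairs: (m1,s1) ✓  (m1,s2) ✓  (m1,s4) ✓  (m2,s1) ✓  (m2,s2) ✓  (m2,s3) ✓  (m2,s4) ✓  (m3,s1) ✓  (m3,s2) ✓  (m3,s3) ✓  (m3,s4) ✓  (m4,s1) ✓  (m4,s2) ✓
Counterexamples (restrictor pairs failing the scope): 0.

0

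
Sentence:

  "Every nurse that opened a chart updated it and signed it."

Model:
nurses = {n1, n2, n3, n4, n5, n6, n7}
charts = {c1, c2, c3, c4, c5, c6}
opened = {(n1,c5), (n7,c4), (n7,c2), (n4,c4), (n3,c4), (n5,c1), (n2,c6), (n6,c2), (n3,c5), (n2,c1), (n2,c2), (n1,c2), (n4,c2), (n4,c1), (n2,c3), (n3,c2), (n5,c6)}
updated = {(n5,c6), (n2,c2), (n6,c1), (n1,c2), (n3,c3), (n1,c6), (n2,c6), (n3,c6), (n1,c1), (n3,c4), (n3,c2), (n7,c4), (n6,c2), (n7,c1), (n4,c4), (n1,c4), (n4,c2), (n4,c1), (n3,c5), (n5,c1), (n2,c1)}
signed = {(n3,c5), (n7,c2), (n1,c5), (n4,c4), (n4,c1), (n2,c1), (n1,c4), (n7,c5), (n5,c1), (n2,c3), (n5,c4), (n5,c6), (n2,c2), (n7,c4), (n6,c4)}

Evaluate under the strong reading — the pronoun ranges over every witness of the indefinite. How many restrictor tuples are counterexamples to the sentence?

9

"it" takes "a chart" as antecedent — a donkey pronoun bound across the clause boundary.
Strong reading: for every (n,c) with opened(n,c), updated(n,c) ∧ signed(n,c).
Restrictor pairs: (n1,c2) ✗  (n1,c5) ✗  (n2,c1) ✓  (n2,c2) ✓  (n2,c3) ✗  (n2,c6) ✗  (n3,c2) ✗  (n3,c4) ✗  (n3,c5) ✓  (n4,c1) ✓  (n4,c2) ✗  (n4,c4) ✓  (n5,c1) ✓  (n5,c6) ✓  (n6,c2) ✗  (n7,c2) ✗  (n7,c4) ✓
Counterexamples (restrictor pairs failing the scope): 9.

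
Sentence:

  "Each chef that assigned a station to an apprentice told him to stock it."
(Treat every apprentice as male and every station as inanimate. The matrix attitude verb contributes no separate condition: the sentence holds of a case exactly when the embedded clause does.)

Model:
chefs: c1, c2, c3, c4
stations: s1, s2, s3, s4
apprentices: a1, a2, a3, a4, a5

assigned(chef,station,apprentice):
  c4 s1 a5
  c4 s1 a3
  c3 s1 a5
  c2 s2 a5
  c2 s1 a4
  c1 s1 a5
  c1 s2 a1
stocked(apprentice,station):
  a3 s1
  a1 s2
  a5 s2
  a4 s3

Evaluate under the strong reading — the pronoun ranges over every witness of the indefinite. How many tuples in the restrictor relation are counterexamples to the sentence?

"him" takes "an apprentice" as antecedent and "it" takes "a station"; both are donkey pronouns co-varying with the restrictor.
Strong reading: for every (c,s,a) with assigned(c,s,a), stocked(a,s).
Restrictor triples: (c1,s1,a5)→stocked(a5,s1) ✗  (c1,s2,a1)→stocked(a1,s2) ✓  (c2,s1,a4)→stocked(a4,s1) ✗  (c2,s2,a5)→stocked(a5,s2) ✓  (c3,s1,a5)→stocked(a5,s1) ✗  (c4,s1,a3)→stocked(a3,s1) ✓  (c4,s1,a5)→stocked(a5,s1) ✗
Counterexamples (restrictor triples failing the scope): 4.

4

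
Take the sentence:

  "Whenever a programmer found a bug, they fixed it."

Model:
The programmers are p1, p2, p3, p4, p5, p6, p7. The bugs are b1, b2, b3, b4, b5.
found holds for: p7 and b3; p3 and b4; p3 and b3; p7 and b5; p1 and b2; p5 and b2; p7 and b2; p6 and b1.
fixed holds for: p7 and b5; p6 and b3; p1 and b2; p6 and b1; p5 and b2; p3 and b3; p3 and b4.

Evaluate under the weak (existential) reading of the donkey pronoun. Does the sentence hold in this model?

True

"it" takes "a bug" as antecedent — a donkey pronoun bound across the clause boundary.
Weak reading: every programmer p with some found-bug has at least one found-bug b such that fixed(p,b).
Per programmer: p1:✓  p3:✓  p5:✓  p6:✓  p7:✓
Every programmer in the restrictor has a witness.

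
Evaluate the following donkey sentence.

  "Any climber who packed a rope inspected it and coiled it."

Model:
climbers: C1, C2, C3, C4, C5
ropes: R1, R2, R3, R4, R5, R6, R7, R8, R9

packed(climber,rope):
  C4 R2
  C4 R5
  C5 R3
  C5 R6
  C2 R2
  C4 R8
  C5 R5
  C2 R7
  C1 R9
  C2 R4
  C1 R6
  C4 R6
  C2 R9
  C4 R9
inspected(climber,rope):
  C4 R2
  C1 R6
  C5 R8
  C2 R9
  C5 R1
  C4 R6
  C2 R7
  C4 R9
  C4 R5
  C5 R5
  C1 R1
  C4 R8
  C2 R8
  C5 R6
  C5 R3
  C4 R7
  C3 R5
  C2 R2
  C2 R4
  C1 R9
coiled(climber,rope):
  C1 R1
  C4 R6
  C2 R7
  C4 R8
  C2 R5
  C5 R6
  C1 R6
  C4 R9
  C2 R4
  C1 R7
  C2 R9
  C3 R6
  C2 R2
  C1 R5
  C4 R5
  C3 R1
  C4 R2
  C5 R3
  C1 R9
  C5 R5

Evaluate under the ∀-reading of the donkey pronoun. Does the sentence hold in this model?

True

"it" takes "a rope" as antecedent — a donkey pronoun bound across the clause boundary.
Strong reading: for every (c,r) with packed(c,r), inspected(c,r) ∧ coiled(c,r).
Restrictor pairs: (C1,R6) ✓  (C1,R9) ✓  (C2,R2) ✓  (C2,R4) ✓  (C2,R7) ✓  (C2,R9) ✓  (C4,R2) ✓  (C4,R5) ✓  (C4,R6) ✓  (C4,R8) ✓  (C4,R9) ✓  (C5,R3) ✓  (C5,R5) ✓  (C5,R6) ✓
Every restrictor pair satisfies the scope.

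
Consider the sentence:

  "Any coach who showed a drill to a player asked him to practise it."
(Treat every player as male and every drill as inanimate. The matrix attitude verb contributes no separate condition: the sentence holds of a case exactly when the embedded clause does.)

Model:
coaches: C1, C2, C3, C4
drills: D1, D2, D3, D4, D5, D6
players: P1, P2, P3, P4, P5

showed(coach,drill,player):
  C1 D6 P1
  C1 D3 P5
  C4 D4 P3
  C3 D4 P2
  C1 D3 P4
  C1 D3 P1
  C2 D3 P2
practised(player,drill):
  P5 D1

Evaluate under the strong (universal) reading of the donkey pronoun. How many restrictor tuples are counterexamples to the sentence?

7

"him" takes "a player" as antecedent and "it" takes "a drill"; both are donkey pronouns co-varying with the restrictor.
Strong reading: for every (c,d,p) with showed(c,d,p), practised(p,d).
Restrictor triples: (C1,D3,P1)→practised(P1,D3) ✗  (C1,D3,P4)→practised(P4,D3) ✗  (C1,D3,P5)→practised(P5,D3) ✗  (C1,D6,P1)→practised(P1,D6) ✗  (C2,D3,P2)→practised(P2,D3) ✗  (C3,D4,P2)→practised(P2,D4) ✗  (C4,D4,P3)→practised(P3,D4) ✗
Counterexamples (restrictor triples failing the scope): 7.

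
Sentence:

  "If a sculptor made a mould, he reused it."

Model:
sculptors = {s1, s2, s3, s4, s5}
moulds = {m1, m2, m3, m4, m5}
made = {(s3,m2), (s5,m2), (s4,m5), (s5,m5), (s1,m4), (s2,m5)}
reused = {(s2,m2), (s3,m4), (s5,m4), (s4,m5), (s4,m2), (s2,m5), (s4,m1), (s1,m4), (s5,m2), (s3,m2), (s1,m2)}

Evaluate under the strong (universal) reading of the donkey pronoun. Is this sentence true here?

"it" takes "a mould" as antecedent — a donkey pronoun bound across the clause boundary.
Strong reading: for every (s,m) with made(s,m), reused(s,m).
Restrictor pairs: (s1,m4) ✓  (s2,m5) ✓  (s3,m2) ✓  (s4,m5) ✓  (s5,m2) ✓  (s5,m5) ✗
Counterexample: (s5,m5) is in made but fails the scope.

False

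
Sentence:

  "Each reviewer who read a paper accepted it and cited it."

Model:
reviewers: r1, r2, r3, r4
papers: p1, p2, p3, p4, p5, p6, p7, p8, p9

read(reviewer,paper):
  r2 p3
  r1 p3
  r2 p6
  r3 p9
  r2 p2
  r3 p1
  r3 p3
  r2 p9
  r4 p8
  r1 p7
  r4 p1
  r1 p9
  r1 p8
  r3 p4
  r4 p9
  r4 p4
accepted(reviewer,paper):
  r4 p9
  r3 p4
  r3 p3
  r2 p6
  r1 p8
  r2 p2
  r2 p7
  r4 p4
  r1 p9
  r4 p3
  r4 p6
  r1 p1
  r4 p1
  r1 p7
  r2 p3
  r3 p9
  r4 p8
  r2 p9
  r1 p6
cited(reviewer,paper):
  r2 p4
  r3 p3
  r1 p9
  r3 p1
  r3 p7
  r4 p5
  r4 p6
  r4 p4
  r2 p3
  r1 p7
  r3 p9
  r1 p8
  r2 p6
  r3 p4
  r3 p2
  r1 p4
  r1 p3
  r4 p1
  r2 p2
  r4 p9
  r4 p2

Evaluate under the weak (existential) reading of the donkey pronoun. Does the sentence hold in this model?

"it" takes "a paper" as antecedent — a donkey pronoun bound across the clause boundary.
Weak reading: every reviewer r with some read-paper has at least one read-paper p such that accepted(r,p) ∧ cited(r,p).
Per reviewer: r1:✓  r2:✓  r3:✓  r4:✓
Every reviewer in the restrictor has a witness.

True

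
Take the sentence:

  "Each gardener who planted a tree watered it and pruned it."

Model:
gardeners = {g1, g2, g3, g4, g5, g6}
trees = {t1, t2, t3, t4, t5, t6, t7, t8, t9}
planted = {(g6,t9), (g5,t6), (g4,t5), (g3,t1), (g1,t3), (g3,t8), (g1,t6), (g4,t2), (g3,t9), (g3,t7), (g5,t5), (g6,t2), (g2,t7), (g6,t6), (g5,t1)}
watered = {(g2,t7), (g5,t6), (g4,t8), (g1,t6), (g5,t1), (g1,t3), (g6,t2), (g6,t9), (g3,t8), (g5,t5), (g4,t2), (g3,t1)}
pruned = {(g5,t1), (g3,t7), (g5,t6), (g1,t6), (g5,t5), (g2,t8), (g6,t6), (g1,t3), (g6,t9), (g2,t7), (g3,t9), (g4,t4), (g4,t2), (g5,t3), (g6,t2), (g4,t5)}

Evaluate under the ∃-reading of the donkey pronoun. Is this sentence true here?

False

"it" takes "a tree" as antecedent — a donkey pronoun bound across the clause boundary.
Weak reading: every gardener g with some planted-tree has at least one planted-tree t such that watered(g,t) ∧ pruned(g,t).
Per gardener: g1:✓  g2:✓  g3:✗  g4:✓  g5:✓  g6:✓
g3 has no witness among its planted-trees.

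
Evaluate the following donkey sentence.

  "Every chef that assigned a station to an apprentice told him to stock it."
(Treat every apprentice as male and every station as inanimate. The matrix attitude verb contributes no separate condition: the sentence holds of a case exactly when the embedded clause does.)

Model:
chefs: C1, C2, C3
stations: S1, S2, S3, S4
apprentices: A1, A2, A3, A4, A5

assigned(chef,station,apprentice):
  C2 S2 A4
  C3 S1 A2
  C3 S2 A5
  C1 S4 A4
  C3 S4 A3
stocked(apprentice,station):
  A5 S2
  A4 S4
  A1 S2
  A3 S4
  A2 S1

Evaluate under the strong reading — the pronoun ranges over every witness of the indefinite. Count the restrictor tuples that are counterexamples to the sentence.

"him" takes "an apprentice" as antecedent and "it" takes "a station"; both are donkey pronouns co-varying with the restrictor.
Strong reading: for every (c,s,a) with assigned(c,s,a), stocked(a,s).
Restrictor triples: (C1,S4,A4)→stocked(A4,S4) ✓  (C2,S2,A4)→stocked(A4,S2) ✗  (C3,S1,A2)→stocked(A2,S1) ✓  (C3,S2,A5)→stocked(A5,S2) ✓  (C3,S4,A3)→stocked(A3,S4) ✓
Counterexamples (restrictor triples failing the scope): 1.

1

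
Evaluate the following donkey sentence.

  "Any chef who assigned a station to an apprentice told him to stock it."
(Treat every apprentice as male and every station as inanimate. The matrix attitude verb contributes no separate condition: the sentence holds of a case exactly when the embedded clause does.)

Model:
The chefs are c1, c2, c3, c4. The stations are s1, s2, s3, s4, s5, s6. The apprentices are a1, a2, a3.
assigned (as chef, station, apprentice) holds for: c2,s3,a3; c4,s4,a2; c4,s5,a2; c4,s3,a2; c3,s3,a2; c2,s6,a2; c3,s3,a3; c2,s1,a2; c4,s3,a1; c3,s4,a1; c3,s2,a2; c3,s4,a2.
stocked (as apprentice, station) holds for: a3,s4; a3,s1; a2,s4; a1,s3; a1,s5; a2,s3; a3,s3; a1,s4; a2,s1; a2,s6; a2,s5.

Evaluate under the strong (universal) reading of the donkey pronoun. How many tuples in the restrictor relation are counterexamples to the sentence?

"him" takes "an apprentice" as antecedent and "it" takes "a station"; both are donkey pronouns co-varying with the restrictor.
Strong reading: for every (c,s,a) with assigned(c,s,a), stocked(a,s).
Restrictor triples: (c2,s1,a2)→stocked(a2,s1) ✓  (c2,s3,a3)→stocked(a3,s3) ✓  (c2,s6,a2)→stocked(a2,s6) ✓  (c3,s2,a2)→stocked(a2,s2) ✗  (c3,s3,a2)→stocked(a2,s3) ✓  (c3,s3,a3)→stocked(a3,s3) ✓  (c3,s4,a1)→stocked(a1,s4) ✓  (c3,s4,a2)→stocked(a2,s4) ✓  (c4,s3,a1)→stocked(a1,s3) ✓  (c4,s3,a2)→stocked(a2,s3) ✓  (c4,s4,a2)→stocked(a2,s4) ✓  (c4,s5,a2)→stocked(a2,s5) ✓
Counterexamples (restrictor triples failing the scope): 1.

1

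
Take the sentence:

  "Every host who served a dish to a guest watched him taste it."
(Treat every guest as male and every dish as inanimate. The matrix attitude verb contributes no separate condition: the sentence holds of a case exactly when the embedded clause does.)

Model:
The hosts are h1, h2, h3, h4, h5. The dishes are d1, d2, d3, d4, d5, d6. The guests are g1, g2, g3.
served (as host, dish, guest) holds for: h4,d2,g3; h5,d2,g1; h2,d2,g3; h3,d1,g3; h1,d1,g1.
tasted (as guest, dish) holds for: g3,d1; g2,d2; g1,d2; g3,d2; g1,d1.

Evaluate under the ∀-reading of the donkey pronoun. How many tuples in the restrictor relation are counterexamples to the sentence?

0

"him" takes "a guest" as antecedent and "it" takes "a dish"; both are donkey pronouns co-varying with the restrictor.
Strong reading: for every (h,d,g) with served(h,d,g), tasted(g,d).
Restrictor triples: (h1,d1,g1)→tasted(g1,d1) ✓  (h2,d2,g3)→tasted(g3,d2) ✓  (h3,d1,g3)→tasted(g3,d1) ✓  (h4,d2,g3)→tasted(g3,d2) ✓  (h5,d2,g1)→tasted(g1,d2) ✓
Counterexamples (restrictor triples failing the scope): 0.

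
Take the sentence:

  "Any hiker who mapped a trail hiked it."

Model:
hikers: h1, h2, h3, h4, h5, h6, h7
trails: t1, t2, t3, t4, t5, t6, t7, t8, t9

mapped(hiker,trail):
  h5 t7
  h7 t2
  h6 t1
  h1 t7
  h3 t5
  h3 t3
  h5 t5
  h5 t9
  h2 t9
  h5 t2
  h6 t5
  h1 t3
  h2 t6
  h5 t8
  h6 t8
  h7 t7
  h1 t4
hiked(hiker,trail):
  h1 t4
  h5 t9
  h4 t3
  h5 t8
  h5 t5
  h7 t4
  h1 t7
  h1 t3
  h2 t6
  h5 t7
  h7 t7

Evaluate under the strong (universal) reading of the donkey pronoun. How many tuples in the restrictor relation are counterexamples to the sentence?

"it" takes "a trail" as antecedent — a donkey pronoun bound across the clause boundary.
Strong reading: for every (h,t) with mapped(h,t), hiked(h,t).
Restrictor pairs: (h1,t3) ✓  (h1,t4) ✓  (h1,t7) ✓  (h2,t6) ✓  (h2,t9) ✗  (h3,t3) ✗  (h3,t5) ✗  (h5,t2) ✗  (h5,t5) ✓  (h5,t7) ✓  (h5,t8) ✓  (h5,t9) ✓  (h6,t1) ✗  (h6,t5) ✗  (h6,t8) ✗  (h7,t2) ✗  (h7,t7) ✓
Counterexamples (restrictor pairs failing the scope): 8.

8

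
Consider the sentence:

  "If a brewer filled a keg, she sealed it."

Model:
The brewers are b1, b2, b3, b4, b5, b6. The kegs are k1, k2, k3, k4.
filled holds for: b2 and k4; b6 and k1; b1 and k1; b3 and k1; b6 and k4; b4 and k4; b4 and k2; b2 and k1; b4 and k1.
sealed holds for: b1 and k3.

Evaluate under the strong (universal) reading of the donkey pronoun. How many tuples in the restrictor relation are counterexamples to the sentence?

"it" takes "a keg" as antecedent — a donkey pronoun bound across the clause boundary.
Strong reading: for every (b,k) with filled(b,k), sealed(b,k).
Restrictor pairs: (b1,k1) ✗  (b2,k1) ✗  (b2,k4) ✗  (b3,k1) ✗  (b4,k1) ✗  (b4,k2) ✗  (b4,k4) ✗  (b6,k1) ✗  (b6,k4) ✗
Counterexamples (restrictor pairs failing the scope): 9.

9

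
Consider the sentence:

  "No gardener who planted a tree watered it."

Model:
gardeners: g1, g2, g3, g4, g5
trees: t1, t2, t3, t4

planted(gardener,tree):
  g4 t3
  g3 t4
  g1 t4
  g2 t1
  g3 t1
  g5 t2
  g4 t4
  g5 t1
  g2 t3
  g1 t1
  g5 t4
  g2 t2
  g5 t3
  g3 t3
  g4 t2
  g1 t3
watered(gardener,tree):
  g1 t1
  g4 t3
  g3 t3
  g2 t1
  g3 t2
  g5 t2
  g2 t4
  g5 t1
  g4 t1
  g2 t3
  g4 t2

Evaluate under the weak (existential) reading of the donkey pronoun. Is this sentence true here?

False

"it" takes "a tree" as antecedent — a donkey pronoun bound across the clause boundary.
Truth condition: for no (g,t) with planted(g,t) does watered(g,t) hold.
Restrictor pairs — does the scope hold? (g1,t1):holds  (g1,t3):fails  (g1,t4):fails  (g2,t1):holds  (g2,t2):fails  (g2,t3):holds  (g3,t1):fails  (g3,t3):holds  (g3,t4):fails  (g4,t2):holds  (g4,t3):holds  (g4,t4):fails  (g5,t1):holds  (g5,t2):holds  (g5,t3):fails  (g5,t4):fails
Scope holds for 8 pair(s), so the sentence is false.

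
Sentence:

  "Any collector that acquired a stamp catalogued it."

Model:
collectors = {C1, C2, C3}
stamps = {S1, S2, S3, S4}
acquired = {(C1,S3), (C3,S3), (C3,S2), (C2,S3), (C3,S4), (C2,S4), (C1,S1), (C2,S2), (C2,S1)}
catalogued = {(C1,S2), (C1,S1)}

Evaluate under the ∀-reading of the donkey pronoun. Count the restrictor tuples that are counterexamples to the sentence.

8

"it" takes "a stamp" as antecedent — a donkey pronoun bound across the clause boundary.
Strong reading: for every (c,s) with acquired(c,s), catalogued(c,s).
Restrictor pairs: (C1,S1) ✓  (C1,S3) ✗  (C2,S1) ✗  (C2,S2) ✗  (C2,S3) ✗  (C2,S4) ✗  (C3,S2) ✗  (C3,S3) ✗  (C3,S4) ✗
Counterexamples (restrictor pairs failing the scope): 8.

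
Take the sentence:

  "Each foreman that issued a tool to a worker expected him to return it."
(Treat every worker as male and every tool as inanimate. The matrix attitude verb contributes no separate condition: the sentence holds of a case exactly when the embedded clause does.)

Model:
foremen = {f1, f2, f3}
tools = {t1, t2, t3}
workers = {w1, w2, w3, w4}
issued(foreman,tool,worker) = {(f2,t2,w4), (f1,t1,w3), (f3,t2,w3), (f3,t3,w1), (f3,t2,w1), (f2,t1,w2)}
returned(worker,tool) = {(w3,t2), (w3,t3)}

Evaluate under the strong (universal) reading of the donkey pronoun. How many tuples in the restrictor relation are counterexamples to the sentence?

5

"him" takes "a worker" as antecedent and "it" takes "a tool"; both are donkey pronouns co-varying with the restrictor.
Strong reading: for every (f,t,w) with issued(f,t,w), returned(w,t).
Restrictor triples: (f1,t1,w3)→returned(w3,t1) ✗  (f2,t1,w2)→returned(w2,t1) ✗  (f2,t2,w4)→returned(w4,t2) ✗  (f3,t2,w1)→returned(w1,t2) ✗  (f3,t2,w3)→returned(w3,t2) ✓  (f3,t3,w1)→returned(w1,t3) ✗
Counterexamples (restrictor triples failing the scope): 5.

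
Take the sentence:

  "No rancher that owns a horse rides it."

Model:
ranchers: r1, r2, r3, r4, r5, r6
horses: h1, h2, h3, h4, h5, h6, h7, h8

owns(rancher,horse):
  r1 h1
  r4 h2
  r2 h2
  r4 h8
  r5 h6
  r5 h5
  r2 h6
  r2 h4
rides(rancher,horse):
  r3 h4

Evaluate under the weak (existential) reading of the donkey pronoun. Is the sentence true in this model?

"it" takes "a horse" as antecedent — a donkey pronoun bound across the clause boundary.
Truth condition: for no (r,h) with owns(r,h) does rides(r,h) hold.
Restrictor pairs — does the scope hold? (r1,h1):fails  (r2,h2):fails  (r2,h4):fails  (r2,h6):fails  (r4,h2):fails  (r4,h8):fails  (r5,h5):fails  (r5,h6):fails
Scope holds for no restrictor pair, so the sentence is true.

True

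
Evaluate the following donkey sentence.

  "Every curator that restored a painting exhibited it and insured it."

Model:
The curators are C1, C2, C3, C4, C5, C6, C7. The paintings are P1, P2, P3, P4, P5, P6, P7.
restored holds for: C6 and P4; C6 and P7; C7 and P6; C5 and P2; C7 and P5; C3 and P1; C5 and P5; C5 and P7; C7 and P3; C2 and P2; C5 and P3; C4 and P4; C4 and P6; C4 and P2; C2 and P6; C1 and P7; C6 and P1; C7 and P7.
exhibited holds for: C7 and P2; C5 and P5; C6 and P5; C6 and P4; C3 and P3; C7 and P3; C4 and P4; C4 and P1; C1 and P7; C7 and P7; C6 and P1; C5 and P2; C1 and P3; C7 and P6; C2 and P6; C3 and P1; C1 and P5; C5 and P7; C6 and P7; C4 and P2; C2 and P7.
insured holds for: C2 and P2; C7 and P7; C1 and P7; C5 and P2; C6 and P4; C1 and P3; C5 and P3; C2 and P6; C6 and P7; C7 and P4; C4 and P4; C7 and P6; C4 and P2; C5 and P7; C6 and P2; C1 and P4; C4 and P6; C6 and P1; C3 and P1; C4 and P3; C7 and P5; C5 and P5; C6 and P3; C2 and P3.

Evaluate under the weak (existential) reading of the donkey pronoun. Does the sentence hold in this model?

"it" takes "a painting" as antecedent — a donkey pronoun bound across the clause boundary.
Weak reading: every curator c with some restored-painting has at least one restored-painting p such that exhibited(c,p) ∧ insured(c,p).
Per curator: C1:✓  C2:✓  C3:✓  C4:✓  C5:✓  C6:✓  C7:✓
Every curator in the restrictor has a witness.

True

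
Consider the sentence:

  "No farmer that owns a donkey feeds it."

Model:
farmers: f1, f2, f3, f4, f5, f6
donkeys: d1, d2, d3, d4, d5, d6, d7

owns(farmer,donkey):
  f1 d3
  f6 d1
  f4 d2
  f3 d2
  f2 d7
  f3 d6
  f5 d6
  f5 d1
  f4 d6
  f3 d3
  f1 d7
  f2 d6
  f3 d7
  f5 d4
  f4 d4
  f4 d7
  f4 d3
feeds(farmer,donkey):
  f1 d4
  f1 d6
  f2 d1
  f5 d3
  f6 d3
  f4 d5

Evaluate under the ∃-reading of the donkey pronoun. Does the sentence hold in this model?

True

"it" takes "a donkey" as antecedent — a donkey pronoun bound across the clause boundary.
Truth condition: for no (f,d) with owns(f,d) does feeds(f,d) hold.
Restrictor pairs — does the scope hold? (f1,d3):fails  (f1,d7):fails  (f2,d6):fails  (f2,d7):fails  (f3,d2):fails  (f3,d3):fails  (f3,d6):fails  (f3,d7):fails  (f4,d2):fails  (f4,d3):fails  (f4,d4):fails  (f4,d6):fails  (f4,d7):fails  (f5,d1):fails  (f5,d4):fails  (f5,d6):fails  (f6,d1):fails
Scope holds for no restrictor pair, so the sentence is true.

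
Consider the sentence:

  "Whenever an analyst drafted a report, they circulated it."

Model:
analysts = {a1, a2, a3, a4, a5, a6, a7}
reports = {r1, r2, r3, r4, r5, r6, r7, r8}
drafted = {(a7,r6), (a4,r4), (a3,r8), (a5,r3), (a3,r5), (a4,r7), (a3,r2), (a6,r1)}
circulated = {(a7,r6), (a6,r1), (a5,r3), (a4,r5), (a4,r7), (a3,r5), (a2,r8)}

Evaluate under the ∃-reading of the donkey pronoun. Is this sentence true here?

True

"it" takes "a report" as antecedent — a donkey pronoun bound across the clause boundary.
Weak reading: every analyst a with some drafted-report has at least one drafted-report r such that circulated(a,r).
Per analyst: a3:✓  a4:✓  a5:✓  a6:✓  a7:✓
Every analyst in the restrictor has a witness.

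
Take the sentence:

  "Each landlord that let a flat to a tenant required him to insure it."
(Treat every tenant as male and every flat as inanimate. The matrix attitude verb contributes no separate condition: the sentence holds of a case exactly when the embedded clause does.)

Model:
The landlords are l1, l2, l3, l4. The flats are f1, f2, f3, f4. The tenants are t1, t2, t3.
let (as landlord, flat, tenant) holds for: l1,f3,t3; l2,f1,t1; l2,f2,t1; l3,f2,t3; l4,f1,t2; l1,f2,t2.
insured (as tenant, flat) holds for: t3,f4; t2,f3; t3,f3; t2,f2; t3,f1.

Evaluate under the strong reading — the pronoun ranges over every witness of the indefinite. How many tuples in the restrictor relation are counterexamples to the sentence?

"him" takes "a tenant" as antecedent and "it" takes "a flat"; both are donkey pronouns co-varying with the restrictor.
Strong reading: for every (l,f,t) with let(l,f,t), insured(t,f).
Restrictor triples: (l1,f2,t2)→insured(t2,f2) ✓  (l1,f3,t3)→insured(t3,f3) ✓  (l2,f1,t1)→insured(t1,f1) ✗  (l2,f2,t1)→insured(t1,f2) ✗  (l3,f2,t3)→insured(t3,f2) ✗  (l4,f1,t2)→insured(t2,f1) ✗
Counterexamples (restrictor triples failing the scope): 4.

4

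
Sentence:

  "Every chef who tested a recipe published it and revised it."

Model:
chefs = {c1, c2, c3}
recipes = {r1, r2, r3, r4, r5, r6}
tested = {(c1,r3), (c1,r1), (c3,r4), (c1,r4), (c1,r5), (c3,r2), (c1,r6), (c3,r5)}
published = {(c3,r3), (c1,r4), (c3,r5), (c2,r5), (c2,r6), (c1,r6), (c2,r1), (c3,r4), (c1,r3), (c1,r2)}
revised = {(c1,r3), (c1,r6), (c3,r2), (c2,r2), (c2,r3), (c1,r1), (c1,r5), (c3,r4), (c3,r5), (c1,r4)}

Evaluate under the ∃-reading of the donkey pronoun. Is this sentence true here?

"it" takes "a recipe" as antecedent — a donkey pronoun bound across the clause boundary.
Weak reading: every chef c with some tested-recipe has at least one tested-recipe r such that published(c,r) ∧ revised(c,r).
Per chef: c1:✓  c3:✓
Every chef in the restrictor has a witness.

True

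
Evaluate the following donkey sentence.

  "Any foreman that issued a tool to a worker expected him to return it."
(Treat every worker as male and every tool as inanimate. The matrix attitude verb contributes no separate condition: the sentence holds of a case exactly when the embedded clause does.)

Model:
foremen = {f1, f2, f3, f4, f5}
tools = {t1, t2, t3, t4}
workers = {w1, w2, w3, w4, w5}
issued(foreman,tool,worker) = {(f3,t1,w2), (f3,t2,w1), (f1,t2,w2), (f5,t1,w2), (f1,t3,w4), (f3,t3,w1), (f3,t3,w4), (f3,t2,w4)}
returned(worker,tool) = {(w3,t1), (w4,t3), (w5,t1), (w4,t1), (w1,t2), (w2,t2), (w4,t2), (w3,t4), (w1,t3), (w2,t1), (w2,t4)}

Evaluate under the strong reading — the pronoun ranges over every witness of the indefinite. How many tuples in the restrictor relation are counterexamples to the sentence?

"him" takes "a worker" as antecedent and "it" takes "a tool"; both are donkey pronouns co-varying with the restrictor.
Strong reading: for every (f,t,w) with issued(f,t,w), returned(w,t).
Restrictor triples: (f1,t2,w2)→returned(w2,t2) ✓  (f1,t3,w4)→returned(w4,t3) ✓  (f3,t1,w2)→returned(w2,t1) ✓  (f3,t2,w1)→returned(w1,t2) ✓  (f3,t2,w4)→returned(w4,t2) ✓  (f3,t3,w1)→returned(w1,t3) ✓  (f3,t3,w4)→returned(w4,t3) ✓  (f5,t1,w2)→returned(w2,t1) ✓
Counterexamples (restrictor triples failing the scope): 0.

0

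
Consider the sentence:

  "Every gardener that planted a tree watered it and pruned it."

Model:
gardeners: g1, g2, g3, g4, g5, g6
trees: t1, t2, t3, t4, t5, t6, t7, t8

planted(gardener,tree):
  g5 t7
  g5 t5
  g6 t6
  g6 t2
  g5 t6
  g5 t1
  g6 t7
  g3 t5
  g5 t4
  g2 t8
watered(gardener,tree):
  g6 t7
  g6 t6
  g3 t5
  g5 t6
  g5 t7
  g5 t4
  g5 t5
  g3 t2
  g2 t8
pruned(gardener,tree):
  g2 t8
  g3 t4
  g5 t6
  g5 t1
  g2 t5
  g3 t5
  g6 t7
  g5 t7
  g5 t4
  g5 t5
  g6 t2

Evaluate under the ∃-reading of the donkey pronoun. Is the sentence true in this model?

"it" takes "a tree" as antecedent — a donkey pronoun bound across the clause boundary.
Weak reading: every gardener g with some planted-tree has at least one planted-tree t such that watered(g,t) ∧ pruned(g,t).
Per gardener: g2:✓  g3:✓  g5:✓  g6:✓
Every gardener in the restrictor has a witness.

True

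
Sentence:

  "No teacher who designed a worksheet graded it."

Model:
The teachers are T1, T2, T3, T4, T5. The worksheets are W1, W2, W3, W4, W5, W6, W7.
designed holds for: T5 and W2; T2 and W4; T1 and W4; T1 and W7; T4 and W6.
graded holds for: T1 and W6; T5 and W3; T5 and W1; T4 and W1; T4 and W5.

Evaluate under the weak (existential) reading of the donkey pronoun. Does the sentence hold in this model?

"it" takes "a worksheet" as antecedent — a donkey pronoun bound across the clause boundary.
Truth condition: for no (t,w) with designed(t,w) does graded(t,w) hold.
Restrictor pairs — does the scope hold? (T1,W4):fails  (T1,W7):fails  (T2,W4):fails  (T4,W6):fails  (T5,W2):fails
Scope holds for no restrictor pair, so the sentence is true.

True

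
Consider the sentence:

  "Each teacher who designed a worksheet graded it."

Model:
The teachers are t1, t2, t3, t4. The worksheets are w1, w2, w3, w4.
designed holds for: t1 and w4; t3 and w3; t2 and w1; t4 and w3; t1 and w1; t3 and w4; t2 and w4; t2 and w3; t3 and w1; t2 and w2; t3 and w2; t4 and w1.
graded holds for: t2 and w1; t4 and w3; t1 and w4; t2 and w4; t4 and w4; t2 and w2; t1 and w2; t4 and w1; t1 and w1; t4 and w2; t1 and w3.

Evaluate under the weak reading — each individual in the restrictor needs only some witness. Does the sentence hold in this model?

False

"it" takes "a worksheet" as antecedent — a donkey pronoun bound across the clause boundary.
Weak reading: every teacher t with some designed-worksheet has at least one designed-worksheet w such that graded(t,w).
Per teacher: t1:✓  t2:✓  t3:✗  t4:✓
t3 has no witness among its designed-worksheets.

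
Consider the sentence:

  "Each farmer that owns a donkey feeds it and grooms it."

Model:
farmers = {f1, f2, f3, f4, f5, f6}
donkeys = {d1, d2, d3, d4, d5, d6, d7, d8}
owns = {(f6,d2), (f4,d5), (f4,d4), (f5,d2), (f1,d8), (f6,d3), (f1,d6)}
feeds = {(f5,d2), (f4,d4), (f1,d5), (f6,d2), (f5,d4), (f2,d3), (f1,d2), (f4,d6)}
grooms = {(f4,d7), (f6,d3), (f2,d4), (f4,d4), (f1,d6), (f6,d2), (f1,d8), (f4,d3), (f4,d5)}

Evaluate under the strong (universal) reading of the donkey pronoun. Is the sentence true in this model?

"it" takes "a donkey" as antecedent — a donkey pronoun bound across the clause boundary.
Strong reading: for every (f,d) with owns(f,d), feeds(f,d) ∧ grooms(f,d).
Restrictor pairs: (f1,d6) ✗  (f1,d8) ✗  (f4,d4) ✓  (f4,d5) ✗  (f5,d2) ✗  (f6,d2) ✓  (f6,d3) ✗
Counterexample: (f1,d6) is in owns but fails the scope.

False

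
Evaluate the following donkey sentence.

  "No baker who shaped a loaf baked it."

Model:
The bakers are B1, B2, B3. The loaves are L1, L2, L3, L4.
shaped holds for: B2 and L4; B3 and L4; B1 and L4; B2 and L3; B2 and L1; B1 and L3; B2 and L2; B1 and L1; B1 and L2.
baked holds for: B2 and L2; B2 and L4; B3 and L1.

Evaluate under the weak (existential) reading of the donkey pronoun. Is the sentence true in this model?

False

"it" takes "a loaf" as antecedent — a donkey pronoun bound across the clause boundary.
Truth condition: for no (b,l) with shaped(b,l) does baked(b,l) hold.
Restrictor pairs — does the scope hold? (B1,L1):fails  (B1,L2):fails  (B1,L3):fails  (B1,L4):fails  (B2,L1):fails  (B2,L2):holds  (B2,L3):fails  (B2,L4):holds  (B3,L4):fails
Scope holds for 2 pair(s), so the sentence is false.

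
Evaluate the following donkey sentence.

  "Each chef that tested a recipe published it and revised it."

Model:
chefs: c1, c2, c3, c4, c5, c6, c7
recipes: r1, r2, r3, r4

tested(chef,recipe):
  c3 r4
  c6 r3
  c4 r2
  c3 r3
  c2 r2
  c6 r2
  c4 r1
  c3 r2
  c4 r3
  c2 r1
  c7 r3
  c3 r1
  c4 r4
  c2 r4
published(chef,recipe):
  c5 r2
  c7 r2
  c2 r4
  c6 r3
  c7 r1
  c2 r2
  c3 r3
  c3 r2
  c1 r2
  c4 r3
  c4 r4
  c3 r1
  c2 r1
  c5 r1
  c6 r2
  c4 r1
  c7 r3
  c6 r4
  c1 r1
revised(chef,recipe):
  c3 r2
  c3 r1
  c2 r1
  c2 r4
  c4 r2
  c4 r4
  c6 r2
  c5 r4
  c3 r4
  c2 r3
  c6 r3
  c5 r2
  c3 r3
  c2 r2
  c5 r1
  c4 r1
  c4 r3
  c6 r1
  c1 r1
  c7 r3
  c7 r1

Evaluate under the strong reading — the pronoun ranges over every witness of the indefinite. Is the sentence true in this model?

"it" takes "a recipe" as antecedent — a donkey pronoun bound across the clause boundary.
Strong reading: for every (c,r) with tested(c,r), published(c,r) ∧ revised(c,r).
Restrictor pairs: (c2,r1) ✓  (c2,r2) ✓  (c2,r4) ✓  (c3,r1) ✓  (c3,r2) ✓  (c3,r3) ✓  (c3,r4) ✗  (c4,r1) ✓  (c4,r2) ✗  (c4,r3) ✓  (c4,r4) ✓  (c6,r2) ✓  (c6,r3) ✓  (c7,r3) ✓
Counterexample: (c3,r4) is in tested but fails the scope.

False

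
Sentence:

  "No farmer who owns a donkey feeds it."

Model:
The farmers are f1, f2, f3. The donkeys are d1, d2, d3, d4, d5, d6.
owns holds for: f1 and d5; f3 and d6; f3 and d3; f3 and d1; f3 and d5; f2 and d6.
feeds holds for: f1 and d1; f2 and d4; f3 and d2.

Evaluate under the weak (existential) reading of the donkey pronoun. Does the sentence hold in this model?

"it" takes "a donkey" as antecedent — a donkey pronoun bound across the clause boundary.
Truth condition: for no (f,d) with owns(f,d) does feeds(f,d) hold.
Restrictor pairs — does the scope hold? (f1,d5):fails  (f2,d6):fails  (f3,d1):fails  (f3,d3):fails  (f3,d5):fails  (f3,d6):fails
Scope holds for no restrictor pair, so the sentence is true.

True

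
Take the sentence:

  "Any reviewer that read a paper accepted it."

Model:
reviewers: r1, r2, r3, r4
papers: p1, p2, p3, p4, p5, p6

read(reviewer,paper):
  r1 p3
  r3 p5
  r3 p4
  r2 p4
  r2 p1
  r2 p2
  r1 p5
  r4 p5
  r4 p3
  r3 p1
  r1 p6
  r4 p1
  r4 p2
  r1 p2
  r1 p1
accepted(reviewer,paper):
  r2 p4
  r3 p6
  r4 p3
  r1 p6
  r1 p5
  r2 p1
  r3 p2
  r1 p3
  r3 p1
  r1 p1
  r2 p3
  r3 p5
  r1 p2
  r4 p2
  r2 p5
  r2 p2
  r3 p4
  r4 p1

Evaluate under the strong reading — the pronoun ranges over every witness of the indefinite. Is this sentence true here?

"it" takes "a paper" as antecedent — a donkey pronoun bound across the clause boundary.
Strong reading: for every (r,p) with read(r,p), accepted(r,p).
Restrictor pairs: (r1,p1) ✓  (r1,p2) ✓  (r1,p3) ✓  (r1,p5) ✓  (r1,p6) ✓  (r2,p1) ✓  (r2,p2) ✓  (r2,p4) ✓  (r3,p1) ✓  (r3,p4) ✓  (r3,p5) ✓  (r4,p1) ✓  (r4,p2) ✓  (r4,p3) ✓  (r4,p5) ✗
Counterexample: (r4,p5) is in read but fails the scope.

False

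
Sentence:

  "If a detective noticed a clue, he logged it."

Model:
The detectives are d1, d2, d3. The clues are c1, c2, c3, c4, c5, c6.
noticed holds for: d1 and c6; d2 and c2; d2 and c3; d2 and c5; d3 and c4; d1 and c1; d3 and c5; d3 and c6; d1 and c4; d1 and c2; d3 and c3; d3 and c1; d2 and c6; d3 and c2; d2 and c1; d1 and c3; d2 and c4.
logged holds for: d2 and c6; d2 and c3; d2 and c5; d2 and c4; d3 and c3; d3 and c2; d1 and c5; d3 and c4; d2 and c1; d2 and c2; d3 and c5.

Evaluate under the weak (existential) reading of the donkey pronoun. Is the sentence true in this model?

"it" takes "a clue" as antecedent — a donkey pronoun bound across the clause boundary.
Weak reading: every detective d with some noticed-clue has at least one noticed-clue c such that logged(d,c).
Per detective: d1:✗  d2:✓  d3:✓
d1 has no witness among its noticed-clues.

False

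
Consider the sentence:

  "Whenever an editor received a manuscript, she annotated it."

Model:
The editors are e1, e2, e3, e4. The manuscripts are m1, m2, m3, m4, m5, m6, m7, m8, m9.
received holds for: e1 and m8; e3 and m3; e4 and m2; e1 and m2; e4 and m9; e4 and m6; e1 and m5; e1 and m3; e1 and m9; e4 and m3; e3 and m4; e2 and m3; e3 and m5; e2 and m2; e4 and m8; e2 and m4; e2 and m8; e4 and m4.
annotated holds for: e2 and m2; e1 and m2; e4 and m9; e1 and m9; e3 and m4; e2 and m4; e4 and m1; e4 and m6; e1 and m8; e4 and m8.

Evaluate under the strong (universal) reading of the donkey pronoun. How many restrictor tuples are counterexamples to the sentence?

"it" takes "a manuscript" as antecedent — a donkey pronoun bound across the clause boundary.
Strong reading: for every (e,m) with received(e,m), annotated(e,m).
Restrictor pairs: (e1,m2) ✓  (e1,m3) ✗  (e1,m5) ✗  (e1,m8) ✓  (e1,m9) ✓  (e2,m2) ✓  (e2,m3) ✗  (e2,m4) ✓  (e2,m8) ✗  (e3,m3) ✗  (e3,m4) ✓  (e3,m5) ✗  (e4,m2) ✗  (e4,m3) ✗  (e4,m4) ✗  (e4,m6) ✓  (e4,m8) ✓  (e4,m9) ✓
Counterexamples (restrictor pairs failing the scope): 9.

9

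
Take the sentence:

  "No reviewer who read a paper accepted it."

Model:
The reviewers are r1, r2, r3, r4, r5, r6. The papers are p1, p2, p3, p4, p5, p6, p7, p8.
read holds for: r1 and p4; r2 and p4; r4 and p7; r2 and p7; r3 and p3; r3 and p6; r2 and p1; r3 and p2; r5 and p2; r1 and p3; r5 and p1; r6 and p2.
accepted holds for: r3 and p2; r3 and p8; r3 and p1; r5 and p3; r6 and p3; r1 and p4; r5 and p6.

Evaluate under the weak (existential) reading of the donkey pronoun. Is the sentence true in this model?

"it" takes "a paper" as antecedent — a donkey pronoun bound across the clause boundary.
Truth condition: for no (r,p) with read(r,p) does accepted(r,p) hold.
Restrictor pairs — does the scope hold? (r1,p3):fails  (r1,p4):holds  (r2,p1):fails  (r2,p4):fails  (r2,p7):fails  (r3,p2):holds  (r3,p3):fails  (r3,p6):fails  (r4,p7):fails  (r5,p1):fails  (r5,p2):fails  (r6,p2):fails
Scope holds for 2 pair(s), so the sentence is false.

False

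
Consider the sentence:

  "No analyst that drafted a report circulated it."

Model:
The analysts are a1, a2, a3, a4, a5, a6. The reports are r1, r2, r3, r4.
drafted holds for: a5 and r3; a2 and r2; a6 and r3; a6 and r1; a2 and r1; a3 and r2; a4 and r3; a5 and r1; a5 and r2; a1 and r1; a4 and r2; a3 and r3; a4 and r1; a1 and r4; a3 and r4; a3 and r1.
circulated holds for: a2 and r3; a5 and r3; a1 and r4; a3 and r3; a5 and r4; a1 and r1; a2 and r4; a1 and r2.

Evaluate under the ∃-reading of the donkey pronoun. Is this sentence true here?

"it" takes "a report" as antecedent — a donkey pronoun bound across the clause boundary.
Truth condition: for no (a,r) with drafted(a,r) does circulated(a,r) hold.
Restrictor pairs — does the scope hold? (a1,r1):holds  (a1,r4):holds  (a2,r1):fails  (a2,r2):fails  (a3,r1):fails  (a3,r2):fails  (a3,r3):holds  (a3,r4):fails  (a4,r1):fails  (a4,r2):fails  (a4,r3):fails  (a5,r1):fails  (a5,r2):fails  (a5,r3):holds  (a6,r1):fails  (a6,r3):fails
Scope holds for 4 pair(s), so the sentence is false.

False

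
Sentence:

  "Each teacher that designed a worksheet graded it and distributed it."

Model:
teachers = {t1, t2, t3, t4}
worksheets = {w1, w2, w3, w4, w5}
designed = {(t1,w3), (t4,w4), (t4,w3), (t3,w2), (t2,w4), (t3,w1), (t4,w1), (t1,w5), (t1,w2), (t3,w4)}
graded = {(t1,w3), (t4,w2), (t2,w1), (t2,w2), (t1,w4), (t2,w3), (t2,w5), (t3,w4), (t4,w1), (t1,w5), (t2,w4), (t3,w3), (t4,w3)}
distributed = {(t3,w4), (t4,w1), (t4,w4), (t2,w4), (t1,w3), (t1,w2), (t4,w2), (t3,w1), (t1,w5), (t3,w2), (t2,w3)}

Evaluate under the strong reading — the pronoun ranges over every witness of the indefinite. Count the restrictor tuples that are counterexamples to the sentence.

"it" takes "a worksheet" as antecedent — a donkey pronoun bound across the clause boundary.
Strong reading: for every (t,w) with designed(t,w), graded(t,w) ∧ distributed(t,w).
Restrictor pairs: (t1,w2) ✗  (t1,w3) ✓  (t1,w5) ✓  (t2,w4) ✓  (t3,w1) ✗  (t3,w2) ✗  (t3,w4) ✓  (t4,w1) ✓  (t4,w3) ✗  (t4,w4) ✗
Counterexamples (restrictor pairs failing the scope): 5.

5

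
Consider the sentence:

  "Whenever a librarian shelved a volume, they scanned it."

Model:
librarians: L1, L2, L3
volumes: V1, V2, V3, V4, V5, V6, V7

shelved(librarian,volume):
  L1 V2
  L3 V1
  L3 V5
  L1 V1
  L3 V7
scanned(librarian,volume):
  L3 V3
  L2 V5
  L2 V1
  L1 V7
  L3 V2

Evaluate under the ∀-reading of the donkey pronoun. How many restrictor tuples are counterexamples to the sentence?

5

"it" takes "a volume" as antecedent — a donkey pronoun bound across the clause boundary.
Strong reading: for every (l,v) with shelved(l,v), scanned(l,v).
Restrictor pairs: (L1,V1) ✗  (L1,V2) ✗  (L3,V1) ✗  (L3,V5) ✗  (L3,V7) ✗
Counterexamples (restrictor pairs failing the scope): 5.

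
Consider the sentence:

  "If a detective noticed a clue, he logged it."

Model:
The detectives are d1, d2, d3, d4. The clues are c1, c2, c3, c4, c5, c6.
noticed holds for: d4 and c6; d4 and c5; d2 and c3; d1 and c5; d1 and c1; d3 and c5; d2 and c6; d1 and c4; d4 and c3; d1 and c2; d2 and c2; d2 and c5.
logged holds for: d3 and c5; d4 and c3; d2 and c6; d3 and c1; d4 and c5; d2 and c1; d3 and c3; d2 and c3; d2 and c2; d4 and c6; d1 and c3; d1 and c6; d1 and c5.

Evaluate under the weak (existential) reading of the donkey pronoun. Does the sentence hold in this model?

True

"it" takes "a clue" as antecedent — a donkey pronoun bound across the clause boundary.
Weak reading: every detective d with some noticed-clue has at least one noticed-clue c such that logged(d,c).
Per detective: d1:✓  d2:✓  d3:✓  d4:✓
Every detective in the restrictor has a witness.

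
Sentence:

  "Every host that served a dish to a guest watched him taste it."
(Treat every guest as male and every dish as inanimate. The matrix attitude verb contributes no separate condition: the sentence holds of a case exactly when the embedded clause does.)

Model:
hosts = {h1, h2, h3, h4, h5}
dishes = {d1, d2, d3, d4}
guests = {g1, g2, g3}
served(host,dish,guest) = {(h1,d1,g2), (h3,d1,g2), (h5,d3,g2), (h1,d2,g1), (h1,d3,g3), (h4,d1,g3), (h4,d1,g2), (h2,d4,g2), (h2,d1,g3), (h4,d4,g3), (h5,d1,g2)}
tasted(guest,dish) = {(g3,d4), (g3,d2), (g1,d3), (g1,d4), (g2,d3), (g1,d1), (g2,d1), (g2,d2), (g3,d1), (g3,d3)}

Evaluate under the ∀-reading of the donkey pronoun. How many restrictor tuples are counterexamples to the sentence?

"him" takes "a guest" as antecedent and "it" takes "a dish"; both are donkey pronouns co-varying with the restrictor.
Strong reading: for every (h,d,g) with served(h,d,g), tasted(g,d).
Restrictor triples: (h1,d1,g2)→tasted(g2,d1) ✓  (h1,d2,g1)→tasted(g1,d2) ✗  (h1,d3,g3)→tasted(g3,d3) ✓  (h2,d1,g3)→tasted(g3,d1) ✓  (h2,d4,g2)→tasted(g2,d4) ✗  (h3,d1,g2)→tasted(g2,d1) ✓  (h4,d1,g2)→tasted(g2,d1) ✓  (h4,d1,g3)→tasted(g3,d1) ✓  (h4,d4,g3)→tasted(g3,d4) ✓  (h5,d1,g2)→tasted(g2,d1) ✓  (h5,d3,g2)→tasted(g2,d3) ✓
Counterexamples (restrictor triples failing the scope): 2.

2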